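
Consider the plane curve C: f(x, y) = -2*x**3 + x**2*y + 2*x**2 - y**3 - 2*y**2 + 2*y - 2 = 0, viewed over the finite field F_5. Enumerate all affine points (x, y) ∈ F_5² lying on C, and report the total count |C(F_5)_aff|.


Affine F_5-points: {(0, 4), (2, 0), (3, 1), (3, 3), (3, 4)}; count = 5.

For each of the 25 pairs (x, y) ∈ F_5², evaluate f(x, y) mod 5. Record the zeros.
  x = 0: [0↦3, 1↦2, 2↦1, 3↦4, 4↦0]  zeros at y ∈ {4}
  x = 1: [0↦3, 1↦3, 2↦3, 3↦2, 4↦4]  zeros at y ∈ ∅
  x = 2: [0↦0, 1↦3, 2↦1, 3↦3, 4↦3]  zeros at y ∈ {0}
  x = 3: [0↦2, 1↦0, 2↦3, 3↦0, 4↦0]  zeros at y ∈ {1, 3, 4}
  x = 4: [0↦2, 1↦2, 2↦2, 3↦1, 4↦3]  zeros at y ∈ ∅
Collecting zeros: affine points = {(0, 4), (2, 0), (3, 1), (3, 3), (3, 4)}.
Total count |C(F_5)_aff| = 5.


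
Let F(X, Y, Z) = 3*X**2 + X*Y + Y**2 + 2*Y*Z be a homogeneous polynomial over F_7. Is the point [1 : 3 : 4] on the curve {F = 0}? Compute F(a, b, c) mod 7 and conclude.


F(1,3,4) ≡ 4 (mod 7); P is NOT on the curve.

Evaluate F(1, 3, 4) term-by-term (mod 7).
  3*X**2 ↦ 3·1·1·1 = 3
  X*Y ↦ 1·1·3·1 = 3
  Y**2 ↦ 1·1·9·1 = 9
  2*Y*Z ↦ 2·1·3·4 = 24
Sum: F(1, 3, 4) = (3) + (3) + (9) + (24) = 39.
Reducing mod 7: 39 ≡ 4 (mod 7).
Since F(a, b, c) ≡ 4 ≠ 0 (mod 7), P does NOT lie on the curve.


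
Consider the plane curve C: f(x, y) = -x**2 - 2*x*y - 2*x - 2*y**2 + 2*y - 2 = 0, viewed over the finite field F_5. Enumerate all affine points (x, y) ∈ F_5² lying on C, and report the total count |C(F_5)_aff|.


Affine F_5-points: {(1, 0), (2, 0), (2, 4), (3, 4)}; count = 4.

For each of the 25 pairs (x, y) ∈ F_5², evaluate f(x, y) mod 5. Record the zeros.
  x = 0: [0↦3, 1↦3, 2↦4, 3↦1, 4↦4]  zeros at y ∈ ∅
  x = 1: [0↦0, 1↦3, 2↦2, 3↦2, 4↦3]  zeros at y ∈ {0}
  x = 2: [0↦0, 1↦1, 2↦3, 3↦1, 4↦0]  zeros at y ∈ {0, 4}
  x = 3: [0↦3, 1↦2, 2↦2, 3↦3, 4↦0]  zeros at y ∈ {4}
  x = 4: [0↦4, 1↦1, 2↦4, 3↦3, 4↦3]  zeros at y ∈ ∅
Collecting zeros: affine points = {(1, 0), (2, 0), (2, 4), (3, 4)}.
Total count |C(F_5)_aff| = 4.


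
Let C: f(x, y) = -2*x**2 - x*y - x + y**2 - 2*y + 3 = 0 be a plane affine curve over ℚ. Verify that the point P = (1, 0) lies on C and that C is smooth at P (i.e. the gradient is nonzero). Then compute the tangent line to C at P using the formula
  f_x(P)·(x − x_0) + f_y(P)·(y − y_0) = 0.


Tangent line at P: -5*x - 3*y + 5 = 0.

Step 1: f(1, 0) = 0, so P lies on C.
Step 2: partial derivatives
  f_x(x, y) = -4*x - y - 1, f_y(x, y) = -x + 2*y - 2.
  f_x(P) = -5, f_y(P) = -3 (gradient nonzero, so P is smooth).
Step 3: tangent line at P: -5·(x − 1) + -3·(y − 0) = 0.
Expanding: -5*x - 3*y + 5 = 0.


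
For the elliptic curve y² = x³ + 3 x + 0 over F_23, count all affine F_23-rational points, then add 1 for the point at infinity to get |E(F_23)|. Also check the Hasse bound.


Affine points = {(0, 0), (1, 2), (1, 21), (3, 6), (3, 17), (5, 5), (5, 18), (6, 2), (6, 21), (10, 8), (10, 15), (12, 4), (12, 19), (14, 7), (14, 16), (15, 4), (15, 19), (16, 2), (16, 21), (19, 4), (19, 19), (21, 3), (21, 20)}; affine count = 23; |E(F_23)| = 24.

Discriminant check: Δ ∝ 4a³ + 27b² = 4·3³ + 27·0² = 4·27 + 27·0 ≡ 16 (mod 23). Nonzero ⇒ E is nonsingular.
For each x ∈ F_23, compute rhs = x³ + 3·x + 0 mod 23, then count y ∈ F_23 with y² ≡ rhs.
  x = 0: rhs = 0, matching y values: 0 (1 points).
  x = 1: rhs = 4, matching y values: 2, 21 (2 points).
  x = 2: rhs = 14, matching y values: none (0 points).
  x = 3: rhs = 13, matching y values: 6, 17 (2 points).
  x = 4: rhs = 7, matching y values: none (0 points).
  x = 5: rhs = 2, matching y values: 5, 18 (2 points).
  x = 6: rhs = 4, matching y values: 2, 21 (2 points).
  x = 7: rhs = 19, matching y values: none (0 points).
  x = 8: rhs = 7, matching y values: none (0 points).
  x = 9: rhs = 20, matching y values: none (0 points).
  x = 10: rhs = 18, matching y values: 8, 15 (2 points).
  x = 11: rhs = 7, matching y values: none (0 points).
  x = 12: rhs = 16, matching y values: 4, 19 (2 points).
  x = 13: rhs = 5, matching y values: none (0 points).
  x = 14: rhs = 3, matching y values: 7, 16 (2 points).
  x = 15: rhs = 16, matching y values: 4, 19 (2 points).
  x = 16: rhs = 4, matching y values: 2, 21 (2 points).
  x = 17: rhs = 19, matching y values: none (0 points).
  x = 18: rhs = 21, matching y values: none (0 points).
  x = 19: rhs = 16, matching y values: 4, 19 (2 points).
  x = 20: rhs = 10, matching y values: none (0 points).
  x = 21: rhs = 9, matching y values: 3, 20 (2 points).
  x = 22: rhs = 19, matching y values: none (0 points).
Total affine count: 23.
Full point count |E(F_23)| = 23 + 1 = 24.
Hasse bound: |24 − (23+1)| = |0| = 0 ≤ 2√23 ≈ 9.5917 ✓.


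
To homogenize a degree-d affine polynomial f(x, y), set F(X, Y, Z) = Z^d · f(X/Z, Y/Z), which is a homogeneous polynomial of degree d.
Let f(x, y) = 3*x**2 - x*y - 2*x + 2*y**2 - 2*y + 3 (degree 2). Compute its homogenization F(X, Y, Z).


F(X, Y, Z) = 3*X**2 - X*Y - 2*X*Z + 2*Y**2 - 2*Y*Z + 3*Z**2

deg(f) = 2.
Substitute x = X/Z, y = Y/Z into f, then multiply by Z^2.
  monomial 3·x^2·y^0 ↦ 3·X^2·Y^0·Z^0.
  monomial -1·x^1·y^1 ↦ -1·X^1·Y^1·Z^0.
  monomial -2·x^1·y^0 ↦ -2·X^1·Y^0·Z^1.
  monomial 2·x^0·y^2 ↦ 2·X^0·Y^2·Z^0.
  monomial -2·x^0·y^1 ↦ -2·X^0·Y^1·Z^1.
  monomial 3·x^0·y^0 ↦ 3·X^0·Y^0·Z^2.
Collecting: F(X, Y, Z) = 3*X**2 - X*Y - 2*X*Z + 2*Y**2 - 2*Y*Z + 3*Z**2.


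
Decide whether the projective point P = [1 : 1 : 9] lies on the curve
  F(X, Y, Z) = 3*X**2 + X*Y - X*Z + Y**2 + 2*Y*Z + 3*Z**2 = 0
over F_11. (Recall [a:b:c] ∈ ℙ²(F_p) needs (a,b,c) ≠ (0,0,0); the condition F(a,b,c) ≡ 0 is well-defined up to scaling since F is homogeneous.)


F(1,1,9) ≡ 4 (mod 11); P is NOT on the curve.

Evaluate F(1, 1, 9) term-by-term (mod 11).
  3*X**2 ↦ 3·1·1·1 = 3
  X*Y ↦ 1·1·1·1 = 1
  -X*Z ↦ -1·1·1·9 = -9
  Y**2 ↦ 1·1·1·1 = 1
  2*Y*Z ↦ 2·1·1·9 = 18
  3*Z**2 ↦ 3·1·1·81 = 243
Sum: F(1, 1, 9) = (3) + (1) + (-9) + (1) + (18) + (243) = 257.
Reducing mod 11: 257 ≡ 4 (mod 11).
Since F(a, b, c) ≡ 4 ≠ 0 (mod 11), P does NOT lie on the curve.


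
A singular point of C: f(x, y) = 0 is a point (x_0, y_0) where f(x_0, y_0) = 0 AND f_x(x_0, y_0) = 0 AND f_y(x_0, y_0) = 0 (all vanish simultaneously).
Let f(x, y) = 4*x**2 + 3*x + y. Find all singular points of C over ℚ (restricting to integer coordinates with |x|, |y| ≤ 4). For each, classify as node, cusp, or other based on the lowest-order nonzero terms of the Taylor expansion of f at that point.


No singular points in the scanned grid; C is smooth there.

Compute partial derivatives:
  f_x = 8*x + 3.
  f_y = 1.
f_y = 1 is a nonzero constant, so f_y never vanishes: no point (x, y) can satisfy f = f_x = f_y = 0. In particular no (x, y) ∈ {−4, ..., 4}² is singular; the curve is smooth.


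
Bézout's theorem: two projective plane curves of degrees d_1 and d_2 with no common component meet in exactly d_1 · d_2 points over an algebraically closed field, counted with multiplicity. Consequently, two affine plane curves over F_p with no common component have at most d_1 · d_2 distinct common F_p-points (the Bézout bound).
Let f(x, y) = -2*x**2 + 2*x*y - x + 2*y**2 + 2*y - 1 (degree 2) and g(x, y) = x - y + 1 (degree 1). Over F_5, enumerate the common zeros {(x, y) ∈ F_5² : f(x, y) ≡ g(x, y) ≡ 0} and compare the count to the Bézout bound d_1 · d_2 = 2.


Common zeros: {(2, 3)}; count = 1; Bézout bound = 2.

deg(f) = 2, deg(g) = 1, so Bézout bound = 2.
Scan x ∈ F_5. For each x, list the y ∈ F_5 with f(x, y) ≡ 0 and those with g(x, y) ≡ 0 (mod 5); the common zeros in that column are the intersection.
  x = 0: f ≡ 0 at y ∈ ∅; g ≡ 0 at y ∈ {1}; common: ∅.
  x = 1: f ≡ 0 at y ∈ ∅; g ≡ 0 at y ∈ {2}; common: ∅.
  x = 2: f ≡ 0 at y ∈ {3, 4}; g ≡ 0 at y ∈ {3}; common: {3}.
  x = 3: f ≡ 0 at y ∈ {3}; g ≡ 0 at y ∈ {4}; common: ∅.
  x = 4: f ≡ 0 at y ∈ {1, 4}; g ≡ 0 at y ∈ {0}; common: ∅.
Collecting: common zeros = {(2, 3)}, so the count is 1.
Comparison with the Bézout bound: 1 ≤ 2 = deg(f)·deg(g), as expected for curves with no common component (the affine F_5-count falls short of the bound because intersections may lie at infinity, over extension fields, or carry multiplicity).


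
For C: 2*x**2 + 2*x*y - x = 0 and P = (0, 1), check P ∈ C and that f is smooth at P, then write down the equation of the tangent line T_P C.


Tangent line at P: x = 0.

Step 1: f(0, 1) = 0, so P lies on C.
Step 2: partial derivatives
  f_x(x, y) = 4*x + 2*y - 1, f_y(x, y) = 2*x.
  f_x(P) = 1, f_y(P) = 0 (gradient nonzero, so P is smooth).
Step 3: tangent line at P: 1·(x − 0) + 0·(y − 1) = 0.
Expanding: x = 0.


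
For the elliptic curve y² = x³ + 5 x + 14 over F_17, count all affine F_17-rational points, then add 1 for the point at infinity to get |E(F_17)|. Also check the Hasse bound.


Affine points = {(2, 7), (2, 10), (4, 8), (4, 9), (7, 1), (7, 16), (12, 0), (13, 7), (13, 10), (15, 8), (15, 9), (16, 5), (16, 12)}; affine count = 13; |E(F_17)| = 14.

Discriminant check: Δ ∝ 4a³ + 27b² = 4·5³ + 27·14² = 4·125 + 27·196 ≡ 12 (mod 17). Nonzero ⇒ E is nonsingular.
For each x ∈ F_17, compute rhs = x³ + 5·x + 14 mod 17, then count y ∈ F_17 with y² ≡ rhs.
  x = 0: rhs = 14, matching y values: none (0 points).
  x = 1: rhs = 3, matching y values: none (0 points).
  x = 2: rhs = 15, matching y values: 7, 10 (2 points).
  x = 3: rhs = 5, matching y values: none (0 points).
  x = 4: rhs = 13, matching y values: 8, 9 (2 points).
  x = 5: rhs = 11, matching y values: none (0 points).
  x = 6: rhs = 5, matching y values: none (0 points).
  x = 7: rhs = 1, matching y values: 1, 16 (2 points).
  x = 8: rhs = 5, matching y values: none (0 points).
  x = 9: rhs = 6, matching y values: none (0 points).
  x = 10: rhs = 10, matching y values: none (0 points).
  x = 11: rhs = 6, matching y values: none (0 points).
  x = 12: rhs = 0, matching y values: 0 (1 points).
  x = 13: rhs = 15, matching y values: 7, 10 (2 points).
  x = 14: rhs = 6, matching y values: none (0 points).
  x = 15: rhs = 13, matching y values: 8, 9 (2 points).
  x = 16: rhs = 8, matching y values: 5, 12 (2 points).
Total affine count: 13.
Full point count |E(F_17)| = 13 + 1 = 14.
Hasse bound: |14 − (17+1)| = |-4| = 4 ≤ 2√17 ≈ 8.2462 ✓.


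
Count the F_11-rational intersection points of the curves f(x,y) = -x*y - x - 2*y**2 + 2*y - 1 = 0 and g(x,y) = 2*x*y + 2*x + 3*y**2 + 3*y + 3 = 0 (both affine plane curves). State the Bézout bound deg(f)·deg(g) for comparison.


Common zeros: {(2, 2), (6, 5)}; count = 2; Bézout bound = 4.

deg(f) = 2, deg(g) = 2, so Bézout bound = 4.
Scan x ∈ F_11. For each x, list the y ∈ F_11 with f(x, y) ≡ 0 and those with g(x, y) ≡ 0 (mod 11); the common zeros in that column are the intersection.
  x = 0: f ≡ 0 at y ∈ ∅; g ≡ 0 at y ∈ ∅; common: ∅.
  x = 1: f ≡ 0 at y ∈ ∅; g ≡ 0 at y ∈ {6, 7}; common: ∅.
  x = 2: f ≡ 0 at y ∈ {2, 9}; g ≡ 0 at y ∈ {2, 3}; common: {2}.
  x = 3: f ≡ 0 at y ∈ ∅; g ≡ 0 at y ∈ ∅; common: ∅.
  x = 4: f ≡ 0 at y ∈ ∅; g ≡ 0 at y ∈ {0}; common: ∅.
  x = 5: f ≡ 0 at y ∈ {1, 3}; g ≡ 0 at y ∈ ∅; common: ∅.
  x = 6: f ≡ 0 at y ∈ {4, 5}; g ≡ 0 at y ∈ {1, 5}; common: {5}.
  x = 7: f ≡ 0 at y ∈ {6, 8}; g ≡ 0 at y ∈ ∅; common: ∅.
  x = 8: f ≡ 0 at y ∈ ∅; g ≡ 0 at y ∈ {4, 8}; common: ∅.
  x = 9: f ≡ 0 at y ∈ ∅; g ≡ 0 at y ∈ ∅; common: ∅.
  x = 10: f ≡ 0 at y ∈ {0, 7}; g ≡ 0 at y ∈ {9}; common: ∅.
Collecting: common zeros = {(2, 2), (6, 5)}, so the count is 2.
Comparison with the Bézout bound: 2 ≤ 4 = deg(f)·deg(g), as expected for curves with no common component (the affine F_11-count falls short of the bound because intersections may lie at infinity, over extension fields, or carry multiplicity).


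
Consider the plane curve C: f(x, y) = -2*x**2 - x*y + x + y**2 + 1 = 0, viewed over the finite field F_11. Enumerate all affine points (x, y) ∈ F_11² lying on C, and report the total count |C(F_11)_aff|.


Affine F_11-points: {(1, 0), (1, 1), (4, 5), (4, 10), (5, 0), (5, 5), (8, 9), (8, 10), (10, 1), (10, 9)}; count = 10.

For each of the 121 pairs (x, y) ∈ F_11², evaluate f(x, y) mod 11. Record the zeros.
  x = 0: [0↦1, 1↦2, 2↦5, 3↦10, 4↦6, 5↦4, 6↦4, 7↦6, 8↦10, 9↦5, 10↦2]  zeros at y ∈ ∅
  x = 1: [0↦0, 1↦0, 2↦2, 3↦6, 4↦1, 5↦9, 6↦8, 7↦9, 8↦1, 9↦6, 10↦2]  zeros at y ∈ {0, 1}
  x = 2: [0↦6, 1↦5, 2↦6, 3↦9, 4↦3, 5↦10, 6↦8, 7↦8, 8↦10, 9↦3, 10↦9]  zeros at y ∈ ∅
  x = 3: [0↦8, 1↦6, 2↦6, 3↦8, 4↦1, 5↦7, 6↦4, 7↦3, 8↦4, 9↦7, 10↦1]  zeros at y ∈ ∅
  x = 4: [0↦6, 1↦3, 2↦2, 3↦3, 4↦6, 5↦0, 6↦7, 7↦5, 8↦5, 9↦7, 10↦0]  zeros at y ∈ {5, 10}
  x = 5: [0↦0, 1↦7, 2↦5, 3↦5, 4↦7, 5↦0, 6↦6, 7↦3, 8↦2, 9↦3, 10↦6]  zeros at y ∈ {0, 5}
  x = 6: [0↦1, 1↦7, 2↦4, 3↦3, 4↦4, 5↦7, 6↦1, 7↦8, 8↦6, 9↦6, 10↦8]  zeros at y ∈ ∅
  x = 7: [0↦9, 1↦3, 2↦10, 3↦8, 4↦8, 5↦10, 6↦3, 7↦9, 8↦6, 9↦5, 10↦6]  zeros at y ∈ ∅
  x = 8: [0↦2, 1↦6, 2↦1, 3↦9, 4↦8, 5↦9, 6↦1, 7↦6, 8↦2, 9↦0, 10↦0]  zeros at y ∈ {9, 10}
  x = 9: [0↦2, 1↦5, 2↦10, 3↦6, 4↦4, 5↦4, 6↦6, 7↦10, 8↦5, 9↦2, 10↦1]  zeros at y ∈ ∅
  x = 10: [0↦9, 1↦0, 2↦4, 3↦10, 4↦7, 5↦6, 6↦7, 7↦10, 8↦4, 9↦0, 10↦9]  zeros at y ∈ {1, 9}
Collecting zeros: affine points = {(1, 0), (1, 1), (4, 5), (4, 10), (5, 0), (5, 5), (8, 9), (8, 10), (10, 1), (10, 9)}.
Total count |C(F_11)_aff| = 10.


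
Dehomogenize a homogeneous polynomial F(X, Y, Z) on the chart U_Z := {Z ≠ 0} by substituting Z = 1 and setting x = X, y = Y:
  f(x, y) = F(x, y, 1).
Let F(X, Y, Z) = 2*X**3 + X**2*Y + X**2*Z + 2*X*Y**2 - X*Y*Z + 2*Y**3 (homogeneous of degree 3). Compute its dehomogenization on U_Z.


f(x, y) = 2*x**3 + x**2*y + x**2 + 2*x*y**2 - x*y + 2*y**3

On U_Z we set Z = 1. Each monomial c·X^i·Y^j·Z^k in F becomes c·x^i·y^j·1^k = c·x^i·y^j.
Substituting Z = 1: F(X, Y, 1) = 2*x**3 + x**2*y + x**2 + 2*x*y**2 - x*y + 2*y**3.
Note: deg(f) ≤ deg(F) = 3; strict inequality happens when F is divisible by Z (lost terms).


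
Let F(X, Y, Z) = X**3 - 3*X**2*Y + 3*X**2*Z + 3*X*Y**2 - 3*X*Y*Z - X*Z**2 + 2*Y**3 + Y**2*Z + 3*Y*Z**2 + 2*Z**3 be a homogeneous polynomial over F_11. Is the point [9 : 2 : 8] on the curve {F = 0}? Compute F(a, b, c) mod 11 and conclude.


F(9,2,8) ≡ 4 (mod 11); P is NOT on the curve.

Evaluate F(9, 2, 8) term-by-term (mod 11).
  X**3 ↦ 1·729·1·1 = 729
  -3*X**2*Y ↦ -3·81·2·1 = -486
  3*X**2*Z ↦ 3·81·1·8 = 1944
  3*X*Y**2 ↦ 3·9·4·1 = 108
  -3*X*Y*Z ↦ -3·9·2·8 = -432
  -X*Z**2 ↦ -1·9·1·64 = -576
  2*Y**3 ↦ 2·1·8·1 = 16
  Y**2*Z ↦ 1·1·4·8 = 32
  3*Y*Z**2 ↦ 3·1·2·64 = 384
  2*Z**3 ↦ 2·1·1·512 = 1024
Sum: F(9, 2, 8) = (729) + (-486) + (1944) + (108) + (-432) + (-576) + (16) + (32) + (384) + (1024) = 2743.
Reducing mod 11: 2743 ≡ 4 (mod 11).
Since F(a, b, c) ≡ 4 ≠ 0 (mod 11), P does NOT lie on the curve.


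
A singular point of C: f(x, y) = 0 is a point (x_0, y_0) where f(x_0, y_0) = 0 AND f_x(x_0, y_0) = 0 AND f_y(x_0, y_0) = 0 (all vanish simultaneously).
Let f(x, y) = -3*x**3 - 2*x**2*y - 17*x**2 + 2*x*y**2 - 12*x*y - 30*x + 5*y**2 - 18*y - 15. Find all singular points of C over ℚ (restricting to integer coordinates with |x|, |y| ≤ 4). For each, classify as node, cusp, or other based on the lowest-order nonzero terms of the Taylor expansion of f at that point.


Singular points: {(-2, 1)}; classification: node.

Compute partial derivatives:
  f_x = -9*x**2 - 4*x*y - 34*x + 2*y**2 - 12*y - 30.
  f_y = -2*x**2 + 4*x*y - 12*x + 10*y - 18.
Scan x_0 ∈ {−4, ..., 4}. For each x_0, f_y(x_0, y) is a polynomial in y; find its integer roots y ∈ {−4, ..., 4}, then test f_x and f at those candidates.
  x = -4: f_y(-4, y) = -6*y - 2; no integer root y with |y| ≤ 4.
  x = -3: f_y(-3, y) = -2*y; vanishes at y ∈ {0}. (-3, 0): f_x = -9 ≠ 0.
  x = -2: f_y(-2, y) = 2*y - 2; vanishes at y ∈ {1}. (-2, 1): f_x = 0, f = 0 — SINGULAR.
  x = -1: f_y(-1, y) = 6*y - 8; no integer root y with |y| ≤ 4.
  x = 0: f_y(0, y) = 10*y - 18; no integer root y with |y| ≤ 4.
  x = 1: f_y(1, y) = 14*y - 32; no integer root y with |y| ≤ 4.
  x = 2: f_y(2, y) = 18*y - 50; no integer root y with |y| ≤ 4.
  x = 3: f_y(3, y) = 22*y - 72; no integer root y with |y| ≤ 4.
  x = 4: f_y(4, y) = 26*y - 98; no integer root y with |y| ≤ 4.
Only singular point on the grid: (-2, 1).
Classify: substitute x = -2 + u, y = 1 + v and expand: f = -3*u**3 - 2*u**2*v - u**2 + 2*u*v**2 + v**2.
No constant or linear terms (consistent with a singular point). Quadratic part: -u**2 + v**2. Cubic part: -3*u**3 - 2*u**2*v + 2*u*v**2.
The quadratic part v**2 - u**2 = (v − u)(v + u) splits into two distinct linear factors, so there are two distinct tangent lines y − 1 = ±(x − -2) — this is a node (ordinary double point).
Classification: node.


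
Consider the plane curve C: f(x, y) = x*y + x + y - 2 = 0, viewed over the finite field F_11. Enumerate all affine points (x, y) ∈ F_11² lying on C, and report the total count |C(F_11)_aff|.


Affine F_11-points: {(0, 2), (1, 6), (2, 0), (3, 8), (4, 4), (5, 5), (6, 1), (7, 9), (8, 3), (9, 7)}; count = 10.

For each of the 121 pairs (x, y) ∈ F_11², evaluate f(x, y) mod 11. Record the zeros.
  x = 0: [0↦9, 1↦10, 2↦0, 3↦1, 4↦2, 5↦3, 6↦4, 7↦5, 8↦6, 9↦7, 10↦8]  zeros at y ∈ {2}
  x = 1: [0↦10, 1↦1, 2↦3, 3↦5, 4↦7, 5↦9, 6↦0, 7↦2, 8↦4, 9↦6, 10↦8]  zeros at y ∈ {6}
  x = 2: [0↦0, 1↦3, 2↦6, 3↦9, 4↦1, 5↦4, 6↦7, 7↦10, 8↦2, 9↦5, 10↦8]  zeros at y ∈ {0}
  x = 3: [0↦1, 1↦5, 2↦9, 3↦2, 4↦6, 5↦10, 6↦3, 7↦7, 8↦0, 9↦4, 10↦8]  zeros at y ∈ {8}
  x = 4: [0↦2, 1↦7, 2↦1, 3↦6, 4↦0, 5↦5, 6↦10, 7↦4, 8↦9, 9↦3, 10↦8]  zeros at y ∈ {4}
  x = 5: [0↦3, 1↦9, 2↦4, 3↦10, 4↦5, 5↦0, 6↦6, 7↦1, 8↦7, 9↦2, 10↦8]  zeros at y ∈ {5}
  x = 6: [0↦4, 1↦0, 2↦7, 3↦3, 4↦10, 5↦6, 6↦2, 7↦9, 8↦5, 9↦1, 10↦8]  zeros at y ∈ {1}
  x = 7: [0↦5, 1↦2, 2↦10, 3↦7, 4↦4, 5↦1, 6↦9, 7↦6, 8↦3, 9↦0, 10↦8]  zeros at y ∈ {9}
  x = 8: [0↦6, 1↦4, 2↦2, 3↦0, 4↦9, 5↦7, 6↦5, 7↦3, 8↦1, 9↦10, 10↦8]  zeros at y ∈ {3}
  x = 9: [0↦7, 1↦6, 2↦5, 3↦4, 4↦3, 5↦2, 6↦1, 7↦0, 8↦10, 9↦9, 10↦8]  zeros at y ∈ {7}
  x = 10: [0↦8, 1↦8, 2↦8, 3↦8, 4↦8, 5↦8, 6↦8, 7↦8, 8↦8, 9↦8, 10↦8]  zeros at y ∈ ∅
Collecting zeros: affine points = {(0, 2), (1, 6), (2, 0), (3, 8), (4, 4), (5, 5), (6, 1), (7, 9), (8, 3), (9, 7)}.
Total count |C(F_11)_aff| = 10.


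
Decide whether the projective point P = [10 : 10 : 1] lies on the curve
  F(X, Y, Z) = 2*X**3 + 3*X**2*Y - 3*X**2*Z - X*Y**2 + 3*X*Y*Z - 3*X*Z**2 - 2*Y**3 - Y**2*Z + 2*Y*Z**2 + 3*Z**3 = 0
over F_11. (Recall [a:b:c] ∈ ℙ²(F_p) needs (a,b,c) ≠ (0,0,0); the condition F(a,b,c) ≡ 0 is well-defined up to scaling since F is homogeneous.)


F(10,10,1) ≡ 1 (mod 11); P is NOT on the curve.

Evaluate F(10, 10, 1) term-by-term (mod 11).
  2*X**3 ↦ 2·1000·1·1 = 2000
  3*X**2*Y ↦ 3·100·10·1 = 3000
  -3*X**2*Z ↦ -3·100·1·1 = -300
  -X*Y**2 ↦ -1·10·100·1 = -1000
  3*X*Y*Z ↦ 3·10·10·1 = 300
  -3*X*Z**2 ↦ -3·10·1·1 = -30
  -2*Y**3 ↦ -2·1·1000·1 = -2000
  -Y**2*Z ↦ -1·1·100·1 = -100
  2*Y*Z**2 ↦ 2·1·10·1 = 20
  3*Z**3 ↦ 3·1·1·1 = 3
Sum: F(10, 10, 1) = (2000) + (3000) + (-300) + (-1000) + (300) + (-30) + (-2000) + (-100) + (20) + (3) = 1893.
Reducing mod 11: 1893 ≡ 1 (mod 11).
Since F(a, b, c) ≡ 1 ≠ 0 (mod 11), P does NOT lie on the curve.


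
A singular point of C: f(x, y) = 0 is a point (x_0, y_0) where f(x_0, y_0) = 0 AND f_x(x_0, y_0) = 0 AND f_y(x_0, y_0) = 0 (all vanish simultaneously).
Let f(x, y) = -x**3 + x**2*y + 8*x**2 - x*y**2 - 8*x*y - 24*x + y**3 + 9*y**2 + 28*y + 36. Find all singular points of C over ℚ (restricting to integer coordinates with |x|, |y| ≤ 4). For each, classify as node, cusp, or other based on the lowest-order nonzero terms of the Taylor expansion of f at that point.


Singular points: {(2, -2)}; classification: cusp.

Compute partial derivatives:
  f_x = -3*x**2 + 2*x*y + 16*x - y**2 - 8*y - 24.
  f_y = x**2 - 2*x*y - 8*x + 3*y**2 + 18*y + 28.
Scan x_0 ∈ {−4, ..., 4}. For each x_0, f_y(x_0, y) is a polynomial in y; find its integer roots y ∈ {−4, ..., 4}, then test f_x and f at those candidates.
  x = -4: f_y(-4, y) = 3*y**2 + 26*y + 76; no integer root y with |y| ≤ 4.
  x = -3: f_y(-3, y) = 3*y**2 + 24*y + 61; no integer root y with |y| ≤ 4.
  x = -2: f_y(-2, y) = 3*y**2 + 22*y + 48; no integer root y with |y| ≤ 4.
  x = -1: f_y(-1, y) = 3*y**2 + 20*y + 37; no integer root y with |y| ≤ 4.
  x = 0: f_y(0, y) = 3*y**2 + 18*y + 28; no integer root y with |y| ≤ 4.
  x = 1: f_y(1, y) = 3*y**2 + 16*y + 21; vanishes at y ∈ {-3}. (1, -3): f_x = -2 ≠ 0.
  x = 2: f_y(2, y) = 3*y**2 + 14*y + 16; vanishes at y ∈ {-2}. (2, -2): f_x = 0, f = 0 — SINGULAR.
  x = 3: f_y(3, y) = 3*y**2 + 12*y + 13; no integer root y with |y| ≤ 4.
  x = 4: f_y(4, y) = 3*y**2 + 10*y + 12; no integer root y with |y| ≤ 4.
Only singular point on the grid: (2, -2).
Classify: substitute x = 2 + u, y = -2 + v and expand: f = -u**3 + u**2*v - u*v**2 + v**3 + v**2.
No constant or linear terms (consistent with a singular point). Quadratic part: v**2. Cubic part: -u**3 + u**2*v - u*v**2 + v**3.
The quadratic part v**2 is a perfect square, so there is a single (double) tangent line v = 0, i.e. y = -2. Restricting the cubic part to that line (v = 0) leaves -u**3 ≠ 0, so f is not divisible by v and the branch is v² ≈ u**3 to lowest order — this is a cusp.
Classification: cusp.


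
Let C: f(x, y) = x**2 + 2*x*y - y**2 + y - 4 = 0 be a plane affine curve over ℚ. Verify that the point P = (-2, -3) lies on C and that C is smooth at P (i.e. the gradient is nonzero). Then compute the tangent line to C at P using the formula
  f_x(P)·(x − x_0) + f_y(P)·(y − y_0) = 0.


Tangent line at P: -10*x + 3*y - 11 = 0.

Step 1: f(-2, -3) = 0, so P lies on C.
Step 2: partial derivatives
  f_x(x, y) = 2*x + 2*y, f_y(x, y) = 2*x - 2*y + 1.
  f_x(P) = -10, f_y(P) = 3 (gradient nonzero, so P is smooth).
Step 3: tangent line at P: -10·(x − -2) + 3·(y − -3) = 0.
Expanding: -10*x + 3*y - 11 = 0.


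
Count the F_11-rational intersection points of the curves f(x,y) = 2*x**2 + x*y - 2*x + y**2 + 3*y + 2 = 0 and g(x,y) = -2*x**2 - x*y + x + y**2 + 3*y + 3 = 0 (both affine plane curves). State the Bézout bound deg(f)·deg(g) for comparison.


Common zeros: ∅; count = 0; Bézout bound = 4.

deg(f) = 2, deg(g) = 2, so Bézout bound = 4.
Scan x ∈ F_11. For each x, list the y ∈ F_11 with f(x, y) ≡ 0 and those with g(x, y) ≡ 0 (mod 11); the common zeros in that column are the intersection.
  x = 0: f ≡ 0 at y ∈ {9, 10}; g ≡ 0 at y ∈ ∅; common: ∅.
  x = 1: f ≡ 0 at y ∈ ∅; g ≡ 0 at y ∈ ∅; common: ∅.
  x = 2: f ≡ 0 at y ∈ {8, 9}; g ≡ 0 at y ∈ ∅; common: ∅.
  x = 3: f ≡ 0 at y ∈ ∅; g ≡ 0 at y ∈ {1, 10}; common: ∅.
  x = 4: f ≡ 0 at y ∈ {2}; g ≡ 0 at y ∈ ∅; common: ∅.
  x = 5: f ≡ 0 at y ∈ ∅; g ≡ 0 at y ∈ ∅; common: ∅.
  x = 6: f ≡ 0 at y ∈ {5, 8}; g ≡ 0 at y ∈ ∅; common: ∅.
  x = 7: f ≡ 0 at y ∈ {2, 10}; g ≡ 0 at y ∈ {0, 4}; common: ∅.
  x = 8: f ≡ 0 at y ∈ ∅; g ≡ 0 at y ∈ {1, 4}; common: ∅.
  x = 9: f ≡ 0 at y ∈ {5}; g ≡ 0 at y ∈ {7, 10}; common: ∅.
  x = 10: f ≡ 0 at y ∈ ∅; g ≡ 0 at y ∈ {0, 7}; common: ∅.
Collecting: common zeros = ∅, so the count is 0.
Comparison with the Bézout bound: 0 ≤ 4 = deg(f)·deg(g), as expected for curves with no common component (the affine F_11-count falls short of the bound because intersections may lie at infinity, over extension fields, or carry multiplicity).


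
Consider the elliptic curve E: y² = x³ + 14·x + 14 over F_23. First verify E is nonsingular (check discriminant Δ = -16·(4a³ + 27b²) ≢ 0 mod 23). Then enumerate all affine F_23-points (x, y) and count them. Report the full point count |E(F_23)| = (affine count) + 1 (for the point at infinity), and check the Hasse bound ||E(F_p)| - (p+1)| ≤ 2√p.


Affine points = {(1, 11), (1, 12), (2, 2), (2, 21), (5, 5), (5, 18), (7, 8), (7, 15), (9, 8), (9, 15), (10, 2), (10, 21), (11, 2), (11, 21), (12, 1), (12, 22), (13, 1), (13, 22), (17, 6), (17, 17), (18, 7), (18, 16), (19, 3), (19, 20), (21, 1), (21, 22)}; affine count = 26; |E(F_23)| = 27.

Discriminant check: Δ ∝ 4a³ + 27b² = 4·14³ + 27·14² = 4·2744 + 27·196 ≡ 7 (mod 23). Nonzero ⇒ E is nonsingular.
For each x ∈ F_23, compute rhs = x³ + 14·x + 14 mod 23, then count y ∈ F_23 with y² ≡ rhs.
  x = 0: rhs = 14, matching y values: none (0 points).
  x = 1: rhs = 6, matching y values: 11, 12 (2 points).
  x = 2: rhs = 4, matching y values: 2, 21 (2 points).
  x = 3: rhs = 14, matching y values: none (0 points).
  x = 4: rhs = 19, matching y values: none (0 points).
  x = 5: rhs = 2, matching y values: 5, 18 (2 points).
  x = 6: rhs = 15, matching y values: none (0 points).
  x = 7: rhs = 18, matching y values: 8, 15 (2 points).
  x = 8: rhs = 17, matching y values: none (0 points).
  x = 9: rhs = 18, matching y values: 8, 15 (2 points).
  x = 10: rhs = 4, matching y values: 2, 21 (2 points).
  x = 11: rhs = 4, matching y values: 2, 21 (2 points).
  x = 12: rhs = 1, matching y values: 1, 22 (2 points).
  x = 13: rhs = 1, matching y values: 1, 22 (2 points).
  x = 14: rhs = 10, matching y values: none (0 points).
  x = 15: rhs = 11, matching y values: none (0 points).
  x = 16: rhs = 10, matching y values: none (0 points).
  x = 17: rhs = 13, matching y values: 6, 17 (2 points).
  x = 18: rhs = 3, matching y values: 7, 16 (2 points).
  x = 19: rhs = 9, matching y values: 3, 20 (2 points).
  x = 20: rhs = 14, matching y values: none (0 points).
  x = 21: rhs = 1, matching y values: 1, 22 (2 points).
  x = 22: rhs = 22, matching y values: none (0 points).
Total affine count: 26.
Full point count |E(F_23)| = 26 + 1 = 27.
Hasse bound: |27 − (23+1)| = |3| = 3 ≤ 2√23 ≈ 9.5917 ✓.


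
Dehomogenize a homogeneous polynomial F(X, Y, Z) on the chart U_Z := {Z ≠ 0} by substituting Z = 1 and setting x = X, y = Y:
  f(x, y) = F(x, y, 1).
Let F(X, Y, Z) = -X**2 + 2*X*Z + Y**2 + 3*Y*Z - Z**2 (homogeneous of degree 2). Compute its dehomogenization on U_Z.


f(x, y) = -x**2 + 2*x + y**2 + 3*y - 1

On U_Z we set Z = 1. Each monomial c·X^i·Y^j·Z^k in F becomes c·x^i·y^j·1^k = c·x^i·y^j.
Substituting Z = 1: F(X, Y, 1) = -x**2 + 2*x + y**2 + 3*y - 1.
Note: deg(f) ≤ deg(F) = 2; strict inequality happens when F is divisible by Z (lost terms).


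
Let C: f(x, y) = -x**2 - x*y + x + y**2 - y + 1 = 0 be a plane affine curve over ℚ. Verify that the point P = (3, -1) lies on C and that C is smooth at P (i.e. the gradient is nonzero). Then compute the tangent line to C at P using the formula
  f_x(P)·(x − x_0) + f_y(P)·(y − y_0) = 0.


Tangent line at P: -4*x - 6*y + 6 = 0.

Step 1: f(3, -1) = 0, so P lies on C.
Step 2: partial derivatives
  f_x(x, y) = -2*x - y + 1, f_y(x, y) = -x + 2*y - 1.
  f_x(P) = -4, f_y(P) = -6 (gradient nonzero, so P is smooth).
Step 3: tangent line at P: -4·(x − 3) + -6·(y − -1) = 0.
Expanding: -4*x - 6*y + 6 = 0.


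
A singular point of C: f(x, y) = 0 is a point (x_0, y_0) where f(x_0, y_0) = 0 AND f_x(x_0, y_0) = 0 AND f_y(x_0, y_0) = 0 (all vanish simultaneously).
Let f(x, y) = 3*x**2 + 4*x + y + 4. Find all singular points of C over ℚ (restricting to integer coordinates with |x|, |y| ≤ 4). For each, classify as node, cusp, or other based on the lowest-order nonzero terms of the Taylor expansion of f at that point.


No singular points in the scanned grid; C is smooth there.

Compute partial derivatives:
  f_x = 6*x + 4.
  f_y = 1.
f_y = 1 is a nonzero constant, so f_y never vanishes: no point (x, y) can satisfy f = f_x = f_y = 0. In particular no (x, y) ∈ {−4, ..., 4}² is singular; the curve is smooth.


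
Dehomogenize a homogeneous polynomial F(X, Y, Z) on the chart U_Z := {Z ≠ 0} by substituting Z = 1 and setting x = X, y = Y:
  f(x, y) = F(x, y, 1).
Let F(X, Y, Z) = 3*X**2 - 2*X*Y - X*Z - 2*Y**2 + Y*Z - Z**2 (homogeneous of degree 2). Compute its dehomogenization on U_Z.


f(x, y) = 3*x**2 - 2*x*y - x - 2*y**2 + y - 1

On U_Z we set Z = 1. Each monomial c·X^i·Y^j·Z^k in F becomes c·x^i·y^j·1^k = c·x^i·y^j.
Substituting Z = 1: F(X, Y, 1) = 3*x**2 - 2*x*y - x - 2*y**2 + y - 1.
Note: deg(f) ≤ deg(F) = 2; strict inequality happens when F is divisible by Z (lost terms).


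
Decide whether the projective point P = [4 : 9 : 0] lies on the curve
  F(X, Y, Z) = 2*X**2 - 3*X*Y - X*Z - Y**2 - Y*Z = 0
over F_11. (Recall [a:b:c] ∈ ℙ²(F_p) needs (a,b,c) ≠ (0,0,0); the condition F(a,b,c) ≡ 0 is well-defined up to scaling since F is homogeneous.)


F(4,9,0) ≡ 8 (mod 11); P is NOT on the curve.

Evaluate F(4, 9, 0) term-by-term (mod 11).
  2*X**2 ↦ 2·16·1·1 = 32
  -3*X*Y ↦ -3·4·9·1 = -108
  -X*Z ↦ -1·4·1·0 = 0
  -Y**2 ↦ -1·1·81·1 = -81
  -Y*Z ↦ -1·1·9·0 = 0
Sum: F(4, 9, 0) = (32) + (-108) + (0) + (-81) + (0) = -157.
Reducing mod 11: -157 ≡ 8 (mod 11).
Since F(a, b, c) ≡ 8 ≠ 0 (mod 11), P does NOT lie on the curve.


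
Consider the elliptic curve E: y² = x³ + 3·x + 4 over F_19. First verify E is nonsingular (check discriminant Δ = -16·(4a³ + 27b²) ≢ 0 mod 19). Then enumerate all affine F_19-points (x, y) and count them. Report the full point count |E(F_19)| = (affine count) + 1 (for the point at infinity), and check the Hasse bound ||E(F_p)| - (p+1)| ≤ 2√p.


Affine points = {(0, 2), (0, 17), (4, 2), (4, 17), (5, 7), (5, 12), (7, 8), (7, 11), (9, 0), (11, 0), (12, 1), (12, 18), (13, 6), (13, 13), (14, 4), (14, 15), (15, 2), (15, 17), (16, 5), (16, 14), (17, 3), (17, 16), (18, 0)}; affine count = 23; |E(F_19)| = 24.

Discriminant check: Δ ∝ 4a³ + 27b² = 4·3³ + 27·4² = 4·27 + 27·16 ≡ 8 (mod 19). Nonzero ⇒ E is nonsingular.
For each x ∈ F_19, compute rhs = x³ + 3·x + 4 mod 19, then count y ∈ F_19 with y² ≡ rhs.
  x = 0: rhs = 4, matching y values: 2, 17 (2 points).
  x = 1: rhs = 8, matching y values: none (0 points).
  x = 2: rhs = 18, matching y values: none (0 points).
  x = 3: rhs = 2, matching y values: none (0 points).
  x = 4: rhs = 4, matching y values: 2, 17 (2 points).
  x = 5: rhs = 11, matching y values: 7, 12 (2 points).
  x = 6: rhs = 10, matching y values: none (0 points).
  x = 7: rhs = 7, matching y values: 8, 11 (2 points).
  x = 8: rhs = 8, matching y values: none (0 points).
  x = 9: rhs = 0, matching y values: 0 (1 points).
  x = 10: rhs = 8, matching y values: none (0 points).
  x = 11: rhs = 0, matching y values: 0 (1 points).
  x = 12: rhs = 1, matching y values: 1, 18 (2 points).
  x = 13: rhs = 17, matching y values: 6, 13 (2 points).
  x = 14: rhs = 16, matching y values: 4, 15 (2 points).
  x = 15: rhs = 4, matching y values: 2, 17 (2 points).
  x = 16: rhs = 6, matching y values: 5, 14 (2 points).
  x = 17: rhs = 9, matching y values: 3, 16 (2 points).
  x = 18: rhs = 0, matching y values: 0 (1 points).
Total affine count: 23.
Full point count |E(F_19)| = 23 + 1 = 24.
Hasse bound: |24 − (19+1)| = |4| = 4 ≤ 2√19 ≈ 8.7178 ✓.


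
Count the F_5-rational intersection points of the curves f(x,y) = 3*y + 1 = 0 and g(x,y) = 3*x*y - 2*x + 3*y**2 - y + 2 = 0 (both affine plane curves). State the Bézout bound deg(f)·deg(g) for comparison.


Common zeros: {(2, 3)}; count = 1; Bézout bound = 2.

deg(f) = 1, deg(g) = 2, so Bézout bound = 2.
Scan x ∈ F_5. For each x, list the y ∈ F_5 with f(x, y) ≡ 0 and those with g(x, y) ≡ 0 (mod 5); the common zeros in that column are the intersection.
  x = 0: f ≡ 0 at y ∈ {3}; g ≡ 0 at y ∈ ∅; common: ∅.
  x = 1: f ≡ 0 at y ∈ {3}; g ≡ 0 at y ∈ {0, 1}; common: ∅.
  x = 2: f ≡ 0 at y ∈ {3}; g ≡ 0 at y ∈ {2, 3}; common: {3}.
  x = 3: f ≡ 0 at y ∈ {3}; g ≡ 0 at y ∈ ∅; common: ∅.
  x = 4: f ≡ 0 at y ∈ {3}; g ≡ 0 at y ∈ ∅; common: ∅.
Collecting: common zeros = {(2, 3)}, so the count is 1.
Comparison with the Bézout bound: 1 ≤ 2 = deg(f)·deg(g), as expected for curves with no common component (the affine F_5-count falls short of the bound because intersections may lie at infinity, over extension fields, or carry multiplicity).


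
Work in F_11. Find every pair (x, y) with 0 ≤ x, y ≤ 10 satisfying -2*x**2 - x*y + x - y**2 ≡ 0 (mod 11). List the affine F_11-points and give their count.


Affine F_11-points: {(0, 0), (3, 3), (3, 5), (4, 1), (4, 6), (6, 0), (6, 5), (7, 1), (7, 3), (10, 6)}; count = 10.

For each of the 121 pairs (x, y) ∈ F_11², evaluate f(x, y) mod 11. Record the zeros.
  x = 0: [0↦0, 1↦10, 2↦7, 3↦2, 4↦6, 5↦8, 6↦8, 7↦6, 8↦2, 9↦7, 10↦10]  zeros at y ∈ {0}
  x = 1: [0↦10, 1↦8, 2↦4, 3↦9, 4↦1, 5↦2, 6↦1, 7↦9, 8↦4, 9↦8, 10↦10]  zeros at y ∈ ∅
  x = 2: [0↦5, 1↦2, 2↦8, 3↦1, 4↦3, 5↦3, 6↦1, 7↦8, 8↦2, 9↦5, 10↦6]  zeros at y ∈ ∅
  x = 3: [0↦7, 1↦3, 2↦8, 3↦0, 4↦1, 5↦0, 6↦8, 7↦3, 8↦7, 9↦9, 10↦9]  zeros at y ∈ {3, 5}
  x = 4: [0↦5, 1↦0, 2↦4, 3↦6, 4↦6, 5↦4, 6↦0, 7↦5, 8↦8, 9↦9, 10↦8]  zeros at y ∈ {1, 6}
  x = 5: [0↦10, 1↦4, 2↦7, 3↦8, 4↦7, 5↦4, 6↦10, 7↦3, 8↦5, 9↦5, 10↦3]  zeros at y ∈ ∅
  x = 6: [0↦0, 1↦4, 2↦6, 3↦6, 4↦4, 5↦0, 6↦5, 7↦8, 8↦9, 9↦8, 10↦5]  zeros at y ∈ {0, 5}
  x = 7: [0↦8, 1↦0, 2↦1, 3↦0, 4↦8, 5↦3, 6↦7, 7↦9, 8↦9, 9↦7, 10↦3]  zeros at y ∈ {1, 3}
  x = 8: [0↦1, 1↦3, 2↦3, 3↦1, 4↦8, 5↦2, 6↦5, 7↦6, 8↦5, 9↦2, 10↦8]  zeros at y ∈ ∅
  x = 9: [0↦1, 1↦2, 2↦1, 3↦9, 4↦4, 5↦8, 6↦10, 7↦10, 8↦8, 9↦4, 10↦9]  zeros at y ∈ ∅
  x = 10: [0↦8, 1↦8, 2↦6, 3↦2, 4↦7, 5↦10, 6↦0, 7↦10, 8↦7, 9↦2, 10↦6]  zeros at y ∈ {6}
Collecting zeros: affine points = {(0, 0), (3, 3), (3, 5), (4, 1), (4, 6), (6, 0), (6, 5), (7, 1), (7, 3), (10, 6)}.
Total count |C(F_11)_aff| = 10.


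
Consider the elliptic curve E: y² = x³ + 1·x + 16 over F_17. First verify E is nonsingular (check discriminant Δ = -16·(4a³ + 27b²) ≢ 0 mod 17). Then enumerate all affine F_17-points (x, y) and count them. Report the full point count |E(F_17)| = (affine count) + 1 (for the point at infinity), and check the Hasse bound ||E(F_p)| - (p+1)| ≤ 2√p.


Affine points = {(0, 4), (0, 13), (1, 1), (1, 16), (2, 3), (2, 14), (4, 4), (4, 13), (6, 0), (7, 3), (7, 14), (8, 3), (8, 14), (11, 7), (11, 10), (13, 4), (13, 13)}; affine count = 17; |E(F_17)| = 18.

Discriminant check: Δ ∝ 4a³ + 27b² = 4·1³ + 27·16² = 4·1 + 27·256 ≡ 14 (mod 17). Nonzero ⇒ E is nonsingular.
For each x ∈ F_17, compute rhs = x³ + 1·x + 16 mod 17, then count y ∈ F_17 with y² ≡ rhs.
  x = 0: rhs = 16, matching y values: 4, 13 (2 points).
  x = 1: rhs = 1, matching y values: 1, 16 (2 points).
  x = 2: rhs = 9, matching y values: 3, 14 (2 points).
  x = 3: rhs = 12, matching y values: none (0 points).
  x = 4: rhs = 16, matching y values: 4, 13 (2 points).
  x = 5: rhs = 10, matching y values: none (0 points).
  x = 6: rhs = 0, matching y values: 0 (1 points).
  x = 7: rhs = 9, matching y values: 3, 14 (2 points).
  x = 8: rhs = 9, matching y values: 3, 14 (2 points).
  x = 9: rhs = 6, matching y values: none (0 points).
  x = 10: rhs = 6, matching y values: none (0 points).
  x = 11: rhs = 15, matching y values: 7, 10 (2 points).
  x = 12: rhs = 5, matching y values: none (0 points).
  x = 13: rhs = 16, matching y values: 4, 13 (2 points).
  x = 14: rhs = 3, matching y values: none (0 points).
  x = 15: rhs = 6, matching y values: none (0 points).
  x = 16: rhs = 14, matching y values: none (0 points).
Total affine count: 17.
Full point count |E(F_17)| = 17 + 1 = 18.
Hasse bound: |18 − (17+1)| = |0| = 0 ≤ 2√17 ≈ 8.2462 ✓.


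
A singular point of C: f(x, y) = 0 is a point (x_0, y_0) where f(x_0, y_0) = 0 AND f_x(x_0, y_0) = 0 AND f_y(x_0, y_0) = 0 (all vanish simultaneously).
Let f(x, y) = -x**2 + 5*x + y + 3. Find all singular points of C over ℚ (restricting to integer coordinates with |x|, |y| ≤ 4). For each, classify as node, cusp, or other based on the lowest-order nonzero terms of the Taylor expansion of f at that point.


No singular points in the scanned grid; C is smooth there.

Compute partial derivatives:
  f_x = 5 - 2*x.
  f_y = 1.
f_y = 1 is a nonzero constant, so f_y never vanishes: no point (x, y) can satisfy f = f_x = f_y = 0. In particular no (x, y) ∈ {−4, ..., 4}² is singular; the curve is smooth.


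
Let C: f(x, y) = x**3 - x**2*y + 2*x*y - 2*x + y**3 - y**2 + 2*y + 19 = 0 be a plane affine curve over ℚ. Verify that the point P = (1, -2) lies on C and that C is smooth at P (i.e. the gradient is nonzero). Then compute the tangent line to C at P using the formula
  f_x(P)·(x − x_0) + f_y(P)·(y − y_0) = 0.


Tangent line at P: x + 19*y + 37 = 0.

Step 1: f(1, -2) = 0, so P lies on C.
Step 2: partial derivatives
  f_x(x, y) = 3*x**2 - 2*x*y + 2*y - 2, f_y(x, y) = -x**2 + 2*x + 3*y**2 - 2*y + 2.
  f_x(P) = 1, f_y(P) = 19 (gradient nonzero, so P is smooth).
Step 3: tangent line at P: 1·(x − 1) + 19·(y − -2) = 0.
Expanding: x + 19*y + 37 = 0.


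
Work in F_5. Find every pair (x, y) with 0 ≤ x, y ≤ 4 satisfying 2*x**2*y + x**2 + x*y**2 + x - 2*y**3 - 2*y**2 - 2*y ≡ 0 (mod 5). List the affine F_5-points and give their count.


Affine F_5-points: {(0, 0), (2, 1), (2, 3), (3, 3), (4, 0), (4, 1)}; count = 6.

For each of the 25 pairs (x, y) ∈ F_5², evaluate f(x, y) mod 5. Record the zeros.
  x = 0: [0↦0, 1↦4, 2↦2, 3↦2, 4↦2]  zeros at y ∈ {0}
  x = 1: [0↦2, 1↦4, 2↦2, 3↦4, 4↦3]  zeros at y ∈ ∅
  x = 2: [0↦1, 1↦0, 2↦2, 3↦0, 4↦2]  zeros at y ∈ {1, 3}
  x = 3: [0↦2, 1↦2, 2↦2, 3↦0, 4↦4]  zeros at y ∈ {3}
  x = 4: [0↦0, 1↦0, 2↦2, 3↦4, 4↦4]  zeros at y ∈ {0, 1}
Collecting zeros: affine points = {(0, 0), (2, 1), (2, 3), (3, 3), (4, 0), (4, 1)}.
Total count |C(F_5)_aff| = 6.


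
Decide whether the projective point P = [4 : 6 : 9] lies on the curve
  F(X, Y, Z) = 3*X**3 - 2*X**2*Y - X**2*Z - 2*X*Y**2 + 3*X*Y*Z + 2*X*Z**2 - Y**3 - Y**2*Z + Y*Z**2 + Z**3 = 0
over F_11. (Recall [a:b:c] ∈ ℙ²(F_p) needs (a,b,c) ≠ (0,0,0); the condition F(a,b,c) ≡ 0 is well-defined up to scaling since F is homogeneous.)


F(4,6,9) ≡ 10 (mod 11); P is NOT on the curve.

Evaluate F(4, 6, 9) term-by-term (mod 11).
  3*X**3 ↦ 3·64·1·1 = 192
  -2*X**2*Y ↦ -2·16·6·1 = -192
  -X**2*Z ↦ -1·16·1·9 = -144
  -2*X*Y**2 ↦ -2·4·36·1 = -288
  3*X*Y*Z ↦ 3·4·6·9 = 648
  2*X*Z**2 ↦ 2·4·1·81 = 648
  -Y**3 ↦ -1·1·216·1 = -216
  -Y**2*Z ↦ -1·1·36·9 = -324
  Y*Z**2 ↦ 1·1·6·81 = 486
  Z**3 ↦ 1·1·1·729 = 729
Sum: F(4, 6, 9) = (192) + (-192) + (-144) + (-288) + (648) + (648) + (-216) + (-324) + (486) + (729) = 1539.
Reducing mod 11: 1539 ≡ 10 (mod 11).
Since F(a, b, c) ≡ 10 ≠ 0 (mod 11), P does NOT lie on the curve.


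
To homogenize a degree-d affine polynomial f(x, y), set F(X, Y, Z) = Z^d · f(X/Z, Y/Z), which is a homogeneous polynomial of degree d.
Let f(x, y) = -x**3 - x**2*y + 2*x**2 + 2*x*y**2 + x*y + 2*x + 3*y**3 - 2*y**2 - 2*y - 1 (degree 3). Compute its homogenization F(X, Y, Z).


F(X, Y, Z) = -X**3 - X**2*Y + 2*X**2*Z + 2*X*Y**2 + X*Y*Z + 2*X*Z**2 + 3*Y**3 - 2*Y**2*Z - 2*Y*Z**2 - Z**3

deg(f) = 3.
Substitute x = X/Z, y = Y/Z into f, then multiply by Z^3.
  monomial -1·x^3·y^0 ↦ -1·X^3·Y^0·Z^0.
  monomial -1·x^2·y^1 ↦ -1·X^2·Y^1·Z^0.
  monomial 2·x^2·y^0 ↦ 2·X^2·Y^0·Z^1.
  monomial 2·x^1·y^2 ↦ 2·X^1·Y^2·Z^0.
  monomial 1·x^1·y^1 ↦ 1·X^1·Y^1·Z^1.
  monomial 2·x^1·y^0 ↦ 2·X^1·Y^0·Z^2.
  monomial 3·x^0·y^3 ↦ 3·X^0·Y^3·Z^0.
  monomial -2·x^0·y^2 ↦ -2·X^0·Y^2·Z^1.
  monomial -2·x^0·y^1 ↦ -2·X^0·Y^1·Z^2.
  monomial -1·x^0·y^0 ↦ -1·X^0·Y^0·Z^3.
Collecting: F(X, Y, Z) = -X**3 - X**2*Y + 2*X**2*Z + 2*X*Y**2 + X*Y*Z + 2*X*Z**2 + 3*Y**3 - 2*Y**2*Z - 2*Y*Z**2 - Z**3.
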